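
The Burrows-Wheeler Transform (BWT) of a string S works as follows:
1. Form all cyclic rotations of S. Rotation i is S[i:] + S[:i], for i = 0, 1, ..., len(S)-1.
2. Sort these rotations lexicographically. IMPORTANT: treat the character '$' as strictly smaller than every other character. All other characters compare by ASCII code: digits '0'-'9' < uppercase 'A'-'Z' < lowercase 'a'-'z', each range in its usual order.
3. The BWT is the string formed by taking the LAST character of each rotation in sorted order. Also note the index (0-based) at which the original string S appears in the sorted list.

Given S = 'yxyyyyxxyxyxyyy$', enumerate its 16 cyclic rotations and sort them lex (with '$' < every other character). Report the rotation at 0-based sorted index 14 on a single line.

All 16 rotations (rotation i = S[i:]+S[:i]):
  rot[0] = yxyyyyxxyxyxyyy$
  rot[1] = xyyyyxxyxyxyyy$y
  rot[2] = yyyyxxyxyxyyy$yx
  rot[3] = yyyxxyxyxyyy$yxy
  rot[4] = yyxxyxyxyyy$yxyy
  rot[5] = yxxyxyxyyy$yxyyy
  rot[6] = xxyxyxyyy$yxyyyy
  rot[7] = xyxyxyyy$yxyyyyx
  rot[8] = yxyxyyy$yxyyyyxx
  rot[9] = xyxyyy$yxyyyyxxy
  rot[10] = yxyyy$yxyyyyxxyx
  rot[11] = xyyy$yxyyyyxxyxy
  rot[12] = yyy$yxyyyyxxyxyx
  rot[13] = yy$yxyyyyxxyxyxy
  rot[14] = y$yxyyyyxxyxyxyy
  rot[15] = $yxyyyyxxyxyxyyy
Sorted (with $ < everything):
  sorted[0] = $yxyyyyxxyxyxyyy
  sorted[1] = xxyxyxyyy$yxyyyy
  sorted[2] = xyxyxyyy$yxyyyyx
  sorted[3] = xyxyyy$yxyyyyxxy
  sorted[4] = xyyy$yxyyyyxxyxy
  sorted[5] = xyyyyxxyxyxyyy$y
  sorted[6] = y$yxyyyyxxyxyxyy
  sorted[7] = yxxyxyxyyy$yxyyy
  sorted[8] = yxyxyyy$yxyyyyxx
  sorted[9] = yxyyy$yxyyyyxxyx
  sorted[10] = yxyyyyxxyxyxyyy$
  sorted[11] = yy$yxyyyyxxyxyxy
  sorted[12] = yyxxyxyxyyy$yxyy
  sorted[13] = yyy$yxyyyyxxyxyx
  sorted[14] = yyyxxyxyxyyy$yxy
  sorted[15] = yyyyxxyxyxyyy$yx
sorted[14] = yyyxxyxyxyyy$yxy

Answer: yyyxxyxyxyyy$yxy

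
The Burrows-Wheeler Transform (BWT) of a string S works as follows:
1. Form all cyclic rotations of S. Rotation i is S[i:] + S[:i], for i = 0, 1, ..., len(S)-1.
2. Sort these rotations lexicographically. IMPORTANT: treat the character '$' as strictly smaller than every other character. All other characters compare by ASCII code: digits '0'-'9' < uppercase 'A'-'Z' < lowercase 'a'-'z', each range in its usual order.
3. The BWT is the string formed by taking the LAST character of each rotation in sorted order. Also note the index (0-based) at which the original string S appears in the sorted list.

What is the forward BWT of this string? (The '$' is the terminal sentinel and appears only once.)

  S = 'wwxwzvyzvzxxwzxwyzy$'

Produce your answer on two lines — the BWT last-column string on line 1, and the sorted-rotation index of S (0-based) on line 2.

Answer: yzz$wxxxzwxzzvwwywvy
3

Derivation:
All 20 rotations (rotation i = S[i:]+S[:i]):
  rot[0] = wwxwzvyzvzxxwzxwyzy$
  rot[1] = wxwzvyzvzxxwzxwyzy$w
  rot[2] = xwzvyzvzxxwzxwyzy$ww
  rot[3] = wzvyzvzxxwzxwyzy$wwx
  rot[4] = zvyzvzxxwzxwyzy$wwxw
  rot[5] = vyzvzxxwzxwyzy$wwxwz
  rot[6] = yzvzxxwzxwyzy$wwxwzv
  rot[7] = zvzxxwzxwyzy$wwxwzvy
  rot[8] = vzxxwzxwyzy$wwxwzvyz
  rot[9] = zxxwzxwyzy$wwxwzvyzv
  rot[10] = xxwzxwyzy$wwxwzvyzvz
  rot[11] = xwzxwyzy$wwxwzvyzvzx
  rot[12] = wzxwyzy$wwxwzvyzvzxx
  rot[13] = zxwyzy$wwxwzvyzvzxxw
  rot[14] = xwyzy$wwxwzvyzvzxxwz
  rot[15] = wyzy$wwxwzvyzvzxxwzx
  rot[16] = yzy$wwxwzvyzvzxxwzxw
  rot[17] = zy$wwxwzvyzvzxxwzxwy
  rot[18] = y$wwxwzvyzvzxxwzxwyz
  rot[19] = $wwxwzvyzvzxxwzxwyzy
Sorted (with $ < everything):
  sorted[0] = $wwxwzvyzvzxxwzxwyzy  (last char: 'y')
  sorted[1] = vyzvzxxwzxwyzy$wwxwz  (last char: 'z')
  sorted[2] = vzxxwzxwyzy$wwxwzvyz  (last char: 'z')
  sorted[3] = wwxwzvyzvzxxwzxwyzy$  (last char: '$')
  sorted[4] = wxwzvyzvzxxwzxwyzy$w  (last char: 'w')
  sorted[5] = wyzy$wwxwzvyzvzxxwzx  (last char: 'x')
  sorted[6] = wzvyzvzxxwzxwyzy$wwx  (last char: 'x')
  sorted[7] = wzxwyzy$wwxwzvyzvzxx  (last char: 'x')
  sorted[8] = xwyzy$wwxwzvyzvzxxwz  (last char: 'z')
  sorted[9] = xwzvyzvzxxwzxwyzy$ww  (last char: 'w')
  sorted[10] = xwzxwyzy$wwxwzvyzvzx  (last char: 'x')
  sorted[11] = xxwzxwyzy$wwxwzvyzvz  (last char: 'z')
  sorted[12] = y$wwxwzvyzvzxxwzxwyz  (last char: 'z')
  sorted[13] = yzvzxxwzxwyzy$wwxwzv  (last char: 'v')
  sorted[14] = yzy$wwxwzvyzvzxxwzxw  (last char: 'w')
  sorted[15] = zvyzvzxxwzxwyzy$wwxw  (last char: 'w')
  sorted[16] = zvzxxwzxwyzy$wwxwzvy  (last char: 'y')
  sorted[17] = zxwyzy$wwxwzvyzvzxxw  (last char: 'w')
  sorted[18] = zxxwzxwyzy$wwxwzvyzv  (last char: 'v')
  sorted[19] = zy$wwxwzvyzvzxxwzxwy  (last char: 'y')
Last column: yzz$wxxxzwxzzvwwywvy
Original string S is at sorted index 3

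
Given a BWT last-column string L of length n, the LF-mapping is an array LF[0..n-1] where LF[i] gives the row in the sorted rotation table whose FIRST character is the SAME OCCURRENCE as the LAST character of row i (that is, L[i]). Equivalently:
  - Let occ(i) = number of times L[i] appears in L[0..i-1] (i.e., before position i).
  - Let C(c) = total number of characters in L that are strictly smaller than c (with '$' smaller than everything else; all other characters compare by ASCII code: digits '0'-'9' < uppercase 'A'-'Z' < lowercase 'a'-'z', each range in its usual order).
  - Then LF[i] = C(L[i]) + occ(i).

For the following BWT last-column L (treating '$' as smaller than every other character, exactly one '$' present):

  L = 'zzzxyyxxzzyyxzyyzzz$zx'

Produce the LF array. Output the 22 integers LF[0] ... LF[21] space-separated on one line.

Char counts: '$':1, 'x':5, 'y':6, 'z':10
C (first-col start): C('$')=0, C('x')=1, C('y')=6, C('z')=12
L[0]='z': occ=0, LF[0]=C('z')+0=12+0=12
L[1]='z': occ=1, LF[1]=C('z')+1=12+1=13
L[2]='z': occ=2, LF[2]=C('z')+2=12+2=14
L[3]='x': occ=0, LF[3]=C('x')+0=1+0=1
L[4]='y': occ=0, LF[4]=C('y')+0=6+0=6
L[5]='y': occ=1, LF[5]=C('y')+1=6+1=7
L[6]='x': occ=1, LF[6]=C('x')+1=1+1=2
L[7]='x': occ=2, LF[7]=C('x')+2=1+2=3
L[8]='z': occ=3, LF[8]=C('z')+3=12+3=15
L[9]='z': occ=4, LF[9]=C('z')+4=12+4=16
L[10]='y': occ=2, LF[10]=C('y')+2=6+2=8
L[11]='y': occ=3, LF[11]=C('y')+3=6+3=9
L[12]='x': occ=3, LF[12]=C('x')+3=1+3=4
L[13]='z': occ=5, LF[13]=C('z')+5=12+5=17
L[14]='y': occ=4, LF[14]=C('y')+4=6+4=10
L[15]='y': occ=5, LF[15]=C('y')+5=6+5=11
L[16]='z': occ=6, LF[16]=C('z')+6=12+6=18
L[17]='z': occ=7, LF[17]=C('z')+7=12+7=19
L[18]='z': occ=8, LF[18]=C('z')+8=12+8=20
L[19]='$': occ=0, LF[19]=C('$')+0=0+0=0
L[20]='z': occ=9, LF[20]=C('z')+9=12+9=21
L[21]='x': occ=4, LF[21]=C('x')+4=1+4=5

Answer: 12 13 14 1 6 7 2 3 15 16 8 9 4 17 10 11 18 19 20 0 21 5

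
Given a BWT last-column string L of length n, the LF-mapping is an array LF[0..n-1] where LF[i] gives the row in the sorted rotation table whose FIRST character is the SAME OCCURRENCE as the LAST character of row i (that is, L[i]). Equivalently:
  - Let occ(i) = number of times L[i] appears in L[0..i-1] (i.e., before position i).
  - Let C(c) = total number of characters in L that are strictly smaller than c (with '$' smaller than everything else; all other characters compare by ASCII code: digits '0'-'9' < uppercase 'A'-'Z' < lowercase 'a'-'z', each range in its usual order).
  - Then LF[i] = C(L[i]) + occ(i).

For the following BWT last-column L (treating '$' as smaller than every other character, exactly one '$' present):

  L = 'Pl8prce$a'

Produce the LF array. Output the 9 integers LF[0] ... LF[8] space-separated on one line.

Char counts: '$':1, '8':1, 'P':1, 'a':1, 'c':1, 'e':1, 'l':1, 'p':1, 'r':1
C (first-col start): C('$')=0, C('8')=1, C('P')=2, C('a')=3, C('c')=4, C('e')=5, C('l')=6, C('p')=7, C('r')=8
L[0]='P': occ=0, LF[0]=C('P')+0=2+0=2
L[1]='l': occ=0, LF[1]=C('l')+0=6+0=6
L[2]='8': occ=0, LF[2]=C('8')+0=1+0=1
L[3]='p': occ=0, LF[3]=C('p')+0=7+0=7
L[4]='r': occ=0, LF[4]=C('r')+0=8+0=8
L[5]='c': occ=0, LF[5]=C('c')+0=4+0=4
L[6]='e': occ=0, LF[6]=C('e')+0=5+0=5
L[7]='$': occ=0, LF[7]=C('$')+0=0+0=0
L[8]='a': occ=0, LF[8]=C('a')+0=3+0=3

Answer: 2 6 1 7 8 4 5 0 3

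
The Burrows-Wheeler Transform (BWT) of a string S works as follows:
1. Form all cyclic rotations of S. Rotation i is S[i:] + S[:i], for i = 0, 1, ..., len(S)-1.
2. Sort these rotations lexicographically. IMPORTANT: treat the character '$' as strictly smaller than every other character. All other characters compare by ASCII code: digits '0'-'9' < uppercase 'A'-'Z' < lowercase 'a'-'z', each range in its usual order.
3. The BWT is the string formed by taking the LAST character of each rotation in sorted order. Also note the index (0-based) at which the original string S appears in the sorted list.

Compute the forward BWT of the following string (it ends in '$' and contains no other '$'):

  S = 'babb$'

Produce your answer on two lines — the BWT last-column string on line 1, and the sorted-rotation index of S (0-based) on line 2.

All 5 rotations (rotation i = S[i:]+S[:i]):
  rot[0] = babb$
  rot[1] = abb$b
  rot[2] = bb$ba
  rot[3] = b$bab
  rot[4] = $babb
Sorted (with $ < everything):
  sorted[0] = $babb  (last char: 'b')
  sorted[1] = abb$b  (last char: 'b')
  sorted[2] = b$bab  (last char: 'b')
  sorted[3] = babb$  (last char: '$')
  sorted[4] = bb$ba  (last char: 'a')
Last column: bbb$a
Original string S is at sorted index 3

Answer: bbb$a
3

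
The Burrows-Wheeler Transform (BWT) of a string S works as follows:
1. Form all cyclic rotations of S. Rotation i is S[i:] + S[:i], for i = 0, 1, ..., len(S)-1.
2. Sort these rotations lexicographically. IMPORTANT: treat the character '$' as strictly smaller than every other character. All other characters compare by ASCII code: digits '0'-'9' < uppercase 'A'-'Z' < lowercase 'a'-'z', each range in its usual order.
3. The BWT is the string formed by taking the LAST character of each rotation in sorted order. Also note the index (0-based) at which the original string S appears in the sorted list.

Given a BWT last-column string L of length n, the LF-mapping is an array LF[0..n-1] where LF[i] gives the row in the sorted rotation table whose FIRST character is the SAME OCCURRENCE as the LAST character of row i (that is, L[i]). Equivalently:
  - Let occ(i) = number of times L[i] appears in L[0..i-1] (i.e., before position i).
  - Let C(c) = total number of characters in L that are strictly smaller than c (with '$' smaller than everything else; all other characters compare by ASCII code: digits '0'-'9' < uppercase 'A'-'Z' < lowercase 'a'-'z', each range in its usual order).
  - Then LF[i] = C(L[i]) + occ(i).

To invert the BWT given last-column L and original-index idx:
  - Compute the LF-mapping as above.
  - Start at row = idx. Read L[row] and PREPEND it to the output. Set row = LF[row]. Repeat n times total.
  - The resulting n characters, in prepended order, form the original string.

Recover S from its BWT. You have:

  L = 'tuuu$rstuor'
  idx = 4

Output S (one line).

Answer: stuouruurt$

Derivation:
LF mapping: 5 7 8 9 0 2 4 6 10 1 3
Walk LF starting at row 4, prepending L[row]:
  step 1: row=4, L[4]='$', prepend. Next row=LF[4]=0
  step 2: row=0, L[0]='t', prepend. Next row=LF[0]=5
  step 3: row=5, L[5]='r', prepend. Next row=LF[5]=2
  step 4: row=2, L[2]='u', prepend. Next row=LF[2]=8
  step 5: row=8, L[8]='u', prepend. Next row=LF[8]=10
  step 6: row=10, L[10]='r', prepend. Next row=LF[10]=3
  step 7: row=3, L[3]='u', prepend. Next row=LF[3]=9
  step 8: row=9, L[9]='o', prepend. Next row=LF[9]=1
  step 9: row=1, L[1]='u', prepend. Next row=LF[1]=7
  step 10: row=7, L[7]='t', prepend. Next row=LF[7]=6
  step 11: row=6, L[6]='s', prepend. Next row=LF[6]=4
Reversed output: stuouruurt$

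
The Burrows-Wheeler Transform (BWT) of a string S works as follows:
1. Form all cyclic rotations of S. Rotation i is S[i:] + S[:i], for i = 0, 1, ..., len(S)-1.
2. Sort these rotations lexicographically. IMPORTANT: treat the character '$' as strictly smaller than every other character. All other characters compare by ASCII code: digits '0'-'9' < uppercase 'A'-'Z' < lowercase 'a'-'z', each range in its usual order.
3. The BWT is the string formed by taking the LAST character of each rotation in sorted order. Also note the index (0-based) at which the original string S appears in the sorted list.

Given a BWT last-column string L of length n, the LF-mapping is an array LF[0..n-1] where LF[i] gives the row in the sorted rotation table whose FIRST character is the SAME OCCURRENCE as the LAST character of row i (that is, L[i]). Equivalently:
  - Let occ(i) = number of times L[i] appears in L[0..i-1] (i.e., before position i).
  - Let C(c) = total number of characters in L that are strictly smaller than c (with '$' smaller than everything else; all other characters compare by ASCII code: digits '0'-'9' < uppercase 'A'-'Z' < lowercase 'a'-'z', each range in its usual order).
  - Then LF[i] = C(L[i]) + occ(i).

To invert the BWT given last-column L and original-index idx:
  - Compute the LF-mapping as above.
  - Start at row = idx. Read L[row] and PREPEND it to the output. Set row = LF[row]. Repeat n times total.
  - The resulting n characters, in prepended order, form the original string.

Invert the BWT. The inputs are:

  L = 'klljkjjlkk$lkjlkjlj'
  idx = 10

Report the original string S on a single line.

LF mapping: 7 13 14 1 8 2 3 15 9 10 0 16 11 4 17 12 5 18 6
Walk LF starting at row 10, prepending L[row]:
  step 1: row=10, L[10]='$', prepend. Next row=LF[10]=0
  step 2: row=0, L[0]='k', prepend. Next row=LF[0]=7
  step 3: row=7, L[7]='l', prepend. Next row=LF[7]=15
  step 4: row=15, L[15]='k', prepend. Next row=LF[15]=12
  step 5: row=12, L[12]='k', prepend. Next row=LF[12]=11
  step 6: row=11, L[11]='l', prepend. Next row=LF[11]=16
  step 7: row=16, L[16]='j', prepend. Next row=LF[16]=5
  step 8: row=5, L[5]='j', prepend. Next row=LF[5]=2
  step 9: row=2, L[2]='l', prepend. Next row=LF[2]=14
  step 10: row=14, L[14]='l', prepend. Next row=LF[14]=17
  step 11: row=17, L[17]='l', prepend. Next row=LF[17]=18
  step 12: row=18, L[18]='j', prepend. Next row=LF[18]=6
  step 13: row=6, L[6]='j', prepend. Next row=LF[6]=3
  step 14: row=3, L[3]='j', prepend. Next row=LF[3]=1
  step 15: row=1, L[1]='l', prepend. Next row=LF[1]=13
  step 16: row=13, L[13]='j', prepend. Next row=LF[13]=4
  step 17: row=4, L[4]='k', prepend. Next row=LF[4]=8
  step 18: row=8, L[8]='k', prepend. Next row=LF[8]=9
  step 19: row=9, L[9]='k', prepend. Next row=LF[9]=10
Reversed output: kkkjljjjllljjlkklk$

Answer: kkkjljjjllljjlkklk$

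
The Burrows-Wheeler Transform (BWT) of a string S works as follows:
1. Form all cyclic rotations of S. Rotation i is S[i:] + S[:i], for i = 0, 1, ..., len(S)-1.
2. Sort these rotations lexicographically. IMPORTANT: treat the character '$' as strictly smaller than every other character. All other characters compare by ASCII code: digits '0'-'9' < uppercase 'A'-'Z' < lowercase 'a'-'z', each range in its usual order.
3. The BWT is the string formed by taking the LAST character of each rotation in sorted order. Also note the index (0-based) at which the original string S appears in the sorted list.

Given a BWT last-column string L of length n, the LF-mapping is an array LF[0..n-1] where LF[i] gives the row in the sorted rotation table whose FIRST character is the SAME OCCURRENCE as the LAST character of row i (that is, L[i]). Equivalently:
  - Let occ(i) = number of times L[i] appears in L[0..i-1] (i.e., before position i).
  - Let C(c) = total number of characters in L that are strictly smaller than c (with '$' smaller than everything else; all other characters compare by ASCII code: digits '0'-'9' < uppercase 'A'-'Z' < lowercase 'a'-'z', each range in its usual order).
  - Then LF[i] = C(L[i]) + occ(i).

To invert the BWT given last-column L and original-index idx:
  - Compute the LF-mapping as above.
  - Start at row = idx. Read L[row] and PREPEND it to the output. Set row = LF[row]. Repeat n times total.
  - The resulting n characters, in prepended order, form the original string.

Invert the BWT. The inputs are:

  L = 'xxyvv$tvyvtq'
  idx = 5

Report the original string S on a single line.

LF mapping: 8 9 10 4 5 0 2 6 11 7 3 1
Walk LF starting at row 5, prepending L[row]:
  step 1: row=5, L[5]='$', prepend. Next row=LF[5]=0
  step 2: row=0, L[0]='x', prepend. Next row=LF[0]=8
  step 3: row=8, L[8]='y', prepend. Next row=LF[8]=11
  step 4: row=11, L[11]='q', prepend. Next row=LF[11]=1
  step 5: row=1, L[1]='x', prepend. Next row=LF[1]=9
  step 6: row=9, L[9]='v', prepend. Next row=LF[9]=7
  step 7: row=7, L[7]='v', prepend. Next row=LF[7]=6
  step 8: row=6, L[6]='t', prepend. Next row=LF[6]=2
  step 9: row=2, L[2]='y', prepend. Next row=LF[2]=10
  step 10: row=10, L[10]='t', prepend. Next row=LF[10]=3
  step 11: row=3, L[3]='v', prepend. Next row=LF[3]=4
  step 12: row=4, L[4]='v', prepend. Next row=LF[4]=5
Reversed output: vvtytvvxqyx$

Answer: vvtytvvxqyx$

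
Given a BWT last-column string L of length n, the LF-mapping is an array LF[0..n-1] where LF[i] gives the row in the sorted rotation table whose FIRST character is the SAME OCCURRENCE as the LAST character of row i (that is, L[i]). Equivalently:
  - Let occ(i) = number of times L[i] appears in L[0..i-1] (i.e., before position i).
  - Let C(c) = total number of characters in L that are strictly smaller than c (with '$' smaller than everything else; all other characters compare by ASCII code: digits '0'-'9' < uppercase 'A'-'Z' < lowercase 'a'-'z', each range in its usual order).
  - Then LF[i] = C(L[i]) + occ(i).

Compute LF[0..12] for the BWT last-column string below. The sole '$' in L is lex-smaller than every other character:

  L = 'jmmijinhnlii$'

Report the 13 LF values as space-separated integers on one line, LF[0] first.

Char counts: '$':1, 'h':1, 'i':4, 'j':2, 'l':1, 'm':2, 'n':2
C (first-col start): C('$')=0, C('h')=1, C('i')=2, C('j')=6, C('l')=8, C('m')=9, C('n')=11
L[0]='j': occ=0, LF[0]=C('j')+0=6+0=6
L[1]='m': occ=0, LF[1]=C('m')+0=9+0=9
L[2]='m': occ=1, LF[2]=C('m')+1=9+1=10
L[3]='i': occ=0, LF[3]=C('i')+0=2+0=2
L[4]='j': occ=1, LF[4]=C('j')+1=6+1=7
L[5]='i': occ=1, LF[5]=C('i')+1=2+1=3
L[6]='n': occ=0, LF[6]=C('n')+0=11+0=11
L[7]='h': occ=0, LF[7]=C('h')+0=1+0=1
L[8]='n': occ=1, LF[8]=C('n')+1=11+1=12
L[9]='l': occ=0, LF[9]=C('l')+0=8+0=8
L[10]='i': occ=2, LF[10]=C('i')+2=2+2=4
L[11]='i': occ=3, LF[11]=C('i')+3=2+3=5
L[12]='$': occ=0, LF[12]=C('$')+0=0+0=0

Answer: 6 9 10 2 7 3 11 1 12 8 4 5 0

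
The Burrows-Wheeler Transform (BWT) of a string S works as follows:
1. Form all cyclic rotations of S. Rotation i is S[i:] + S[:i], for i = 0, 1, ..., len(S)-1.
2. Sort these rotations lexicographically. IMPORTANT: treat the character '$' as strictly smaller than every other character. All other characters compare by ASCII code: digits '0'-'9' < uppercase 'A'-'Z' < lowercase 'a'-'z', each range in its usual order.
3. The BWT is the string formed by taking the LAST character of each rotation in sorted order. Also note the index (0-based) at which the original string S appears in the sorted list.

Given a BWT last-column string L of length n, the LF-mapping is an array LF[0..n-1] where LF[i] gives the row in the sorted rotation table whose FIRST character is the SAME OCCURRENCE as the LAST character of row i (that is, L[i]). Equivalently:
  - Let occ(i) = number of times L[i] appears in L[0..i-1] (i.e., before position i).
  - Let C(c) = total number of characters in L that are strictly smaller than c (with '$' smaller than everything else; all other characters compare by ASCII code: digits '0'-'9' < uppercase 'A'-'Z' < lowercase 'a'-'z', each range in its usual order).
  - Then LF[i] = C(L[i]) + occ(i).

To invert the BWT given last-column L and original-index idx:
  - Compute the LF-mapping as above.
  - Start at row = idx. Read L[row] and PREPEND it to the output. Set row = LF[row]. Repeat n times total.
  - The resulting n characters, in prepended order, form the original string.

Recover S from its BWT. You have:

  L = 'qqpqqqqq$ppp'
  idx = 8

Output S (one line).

Answer: qpqqpqqppqq$

Derivation:
LF mapping: 5 6 1 7 8 9 10 11 0 2 3 4
Walk LF starting at row 8, prepending L[row]:
  step 1: row=8, L[8]='$', prepend. Next row=LF[8]=0
  step 2: row=0, L[0]='q', prepend. Next row=LF[0]=5
  step 3: row=5, L[5]='q', prepend. Next row=LF[5]=9
  step 4: row=9, L[9]='p', prepend. Next row=LF[9]=2
  step 5: row=2, L[2]='p', prepend. Next row=LF[2]=1
  step 6: row=1, L[1]='q', prepend. Next row=LF[1]=6
  step 7: row=6, L[6]='q', prepend. Next row=LF[6]=10
  step 8: row=10, L[10]='p', prepend. Next row=LF[10]=3
  step 9: row=3, L[3]='q', prepend. Next row=LF[3]=7
  step 10: row=7, L[7]='q', prepend. Next row=LF[7]=11
  step 11: row=11, L[11]='p', prepend. Next row=LF[11]=4
  step 12: row=4, L[4]='q', prepend. Next row=LF[4]=8
Reversed output: qpqqpqqppqq$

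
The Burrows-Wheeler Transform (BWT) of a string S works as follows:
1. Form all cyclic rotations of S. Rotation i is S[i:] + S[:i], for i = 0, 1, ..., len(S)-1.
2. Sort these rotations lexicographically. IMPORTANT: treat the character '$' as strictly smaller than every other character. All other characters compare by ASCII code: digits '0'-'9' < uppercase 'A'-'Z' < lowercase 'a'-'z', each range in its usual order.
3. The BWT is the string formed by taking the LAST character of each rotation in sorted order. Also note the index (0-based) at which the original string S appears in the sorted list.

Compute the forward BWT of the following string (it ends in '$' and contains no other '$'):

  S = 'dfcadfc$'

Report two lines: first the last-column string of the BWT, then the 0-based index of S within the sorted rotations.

Answer: ccffa$dd
5

Derivation:
All 8 rotations (rotation i = S[i:]+S[:i]):
  rot[0] = dfcadfc$
  rot[1] = fcadfc$d
  rot[2] = cadfc$df
  rot[3] = adfc$dfc
  rot[4] = dfc$dfca
  rot[5] = fc$dfcad
  rot[6] = c$dfcadf
  rot[7] = $dfcadfc
Sorted (with $ < everything):
  sorted[0] = $dfcadfc  (last char: 'c')
  sorted[1] = adfc$dfc  (last char: 'c')
  sorted[2] = c$dfcadf  (last char: 'f')
  sorted[3] = cadfc$df  (last char: 'f')
  sorted[4] = dfc$dfca  (last char: 'a')
  sorted[5] = dfcadfc$  (last char: '$')
  sorted[6] = fc$dfcad  (last char: 'd')
  sorted[7] = fcadfc$d  (last char: 'd')
Last column: ccffa$dd
Original string S is at sorted index 5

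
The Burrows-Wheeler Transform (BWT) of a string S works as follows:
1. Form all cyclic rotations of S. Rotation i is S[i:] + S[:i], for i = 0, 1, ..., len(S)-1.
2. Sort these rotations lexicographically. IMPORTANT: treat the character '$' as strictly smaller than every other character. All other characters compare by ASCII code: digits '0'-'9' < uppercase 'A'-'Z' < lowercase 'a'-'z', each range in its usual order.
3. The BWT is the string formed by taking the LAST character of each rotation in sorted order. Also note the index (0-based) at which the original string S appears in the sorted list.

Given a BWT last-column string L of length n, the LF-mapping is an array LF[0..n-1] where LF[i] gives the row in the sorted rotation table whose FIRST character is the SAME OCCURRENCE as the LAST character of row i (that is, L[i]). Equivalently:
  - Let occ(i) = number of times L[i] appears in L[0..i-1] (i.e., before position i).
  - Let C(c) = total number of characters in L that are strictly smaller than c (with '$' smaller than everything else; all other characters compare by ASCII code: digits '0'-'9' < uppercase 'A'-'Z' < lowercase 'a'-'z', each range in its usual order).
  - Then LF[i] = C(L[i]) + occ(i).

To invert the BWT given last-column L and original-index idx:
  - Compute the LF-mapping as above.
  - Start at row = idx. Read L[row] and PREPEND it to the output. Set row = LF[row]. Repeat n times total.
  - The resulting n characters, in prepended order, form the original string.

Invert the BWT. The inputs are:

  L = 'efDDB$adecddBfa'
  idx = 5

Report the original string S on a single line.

Answer: aaffBDDBedcdde$

Derivation:
LF mapping: 11 13 3 4 1 0 5 8 12 7 9 10 2 14 6
Walk LF starting at row 5, prepending L[row]:
  step 1: row=5, L[5]='$', prepend. Next row=LF[5]=0
  step 2: row=0, L[0]='e', prepend. Next row=LF[0]=11
  step 3: row=11, L[11]='d', prepend. Next row=LF[11]=10
  step 4: row=10, L[10]='d', prepend. Next row=LF[10]=9
  step 5: row=9, L[9]='c', prepend. Next row=LF[9]=7
  step 6: row=7, L[7]='d', prepend. Next row=LF[7]=8
  step 7: row=8, L[8]='e', prepend. Next row=LF[8]=12
  step 8: row=12, L[12]='B', prepend. Next row=LF[12]=2
  step 9: row=2, L[2]='D', prepend. Next row=LF[2]=3
  step 10: row=3, L[3]='D', prepend. Next row=LF[3]=4
  step 11: row=4, L[4]='B', prepend. Next row=LF[4]=1
  step 12: row=1, L[1]='f', prepend. Next row=LF[1]=13
  step 13: row=13, L[13]='f', prepend. Next row=LF[13]=14
  step 14: row=14, L[14]='a', prepend. Next row=LF[14]=6
  step 15: row=6, L[6]='a', prepend. Next row=LF[6]=5
Reversed output: aaffBDDBedcdde$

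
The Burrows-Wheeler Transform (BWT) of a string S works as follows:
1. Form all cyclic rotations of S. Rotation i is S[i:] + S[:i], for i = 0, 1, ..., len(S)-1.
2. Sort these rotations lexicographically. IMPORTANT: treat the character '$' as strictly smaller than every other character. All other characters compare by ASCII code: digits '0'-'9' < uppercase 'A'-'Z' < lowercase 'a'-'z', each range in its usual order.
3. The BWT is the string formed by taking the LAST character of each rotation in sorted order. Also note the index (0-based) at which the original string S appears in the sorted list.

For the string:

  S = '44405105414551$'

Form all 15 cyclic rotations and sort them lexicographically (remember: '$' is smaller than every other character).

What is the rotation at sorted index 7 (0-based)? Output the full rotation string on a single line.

All 15 rotations (rotation i = S[i:]+S[:i]):
  rot[0] = 44405105414551$
  rot[1] = 4405105414551$4
  rot[2] = 405105414551$44
  rot[3] = 05105414551$444
  rot[4] = 5105414551$4440
  rot[5] = 105414551$44405
  rot[6] = 05414551$444051
  rot[7] = 5414551$4440510
  rot[8] = 414551$44405105
  rot[9] = 14551$444051054
  rot[10] = 4551$4440510541
  rot[11] = 551$44405105414
  rot[12] = 51$444051054145
  rot[13] = 1$4440510541455
  rot[14] = $44405105414551
Sorted (with $ < everything):
  sorted[0] = $44405105414551
  sorted[1] = 05105414551$444
  sorted[2] = 05414551$444051
  sorted[3] = 1$4440510541455
  sorted[4] = 105414551$44405
  sorted[5] = 14551$444051054
  sorted[6] = 405105414551$44
  sorted[7] = 414551$44405105
  sorted[8] = 4405105414551$4
  sorted[9] = 44405105414551$
  sorted[10] = 4551$4440510541
  sorted[11] = 51$444051054145
  sorted[12] = 5105414551$4440
  sorted[13] = 5414551$4440510
  sorted[14] = 551$44405105414
sorted[7] = 414551$44405105

Answer: 414551$44405105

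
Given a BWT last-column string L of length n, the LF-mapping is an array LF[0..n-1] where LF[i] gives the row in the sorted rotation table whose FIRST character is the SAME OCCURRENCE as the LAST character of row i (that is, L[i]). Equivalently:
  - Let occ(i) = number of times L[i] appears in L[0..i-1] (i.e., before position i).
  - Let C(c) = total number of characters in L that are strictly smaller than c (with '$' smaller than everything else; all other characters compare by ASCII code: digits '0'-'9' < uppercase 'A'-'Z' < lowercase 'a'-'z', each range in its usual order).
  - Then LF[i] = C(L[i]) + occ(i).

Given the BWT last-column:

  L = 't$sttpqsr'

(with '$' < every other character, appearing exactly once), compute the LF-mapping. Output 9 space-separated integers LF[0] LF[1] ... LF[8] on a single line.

Answer: 6 0 4 7 8 1 2 5 3

Derivation:
Char counts: '$':1, 'p':1, 'q':1, 'r':1, 's':2, 't':3
C (first-col start): C('$')=0, C('p')=1, C('q')=2, C('r')=3, C('s')=4, C('t')=6
L[0]='t': occ=0, LF[0]=C('t')+0=6+0=6
L[1]='$': occ=0, LF[1]=C('$')+0=0+0=0
L[2]='s': occ=0, LF[2]=C('s')+0=4+0=4
L[3]='t': occ=1, LF[3]=C('t')+1=6+1=7
L[4]='t': occ=2, LF[4]=C('t')+2=6+2=8
L[5]='p': occ=0, LF[5]=C('p')+0=1+0=1
L[6]='q': occ=0, LF[6]=C('q')+0=2+0=2
L[7]='s': occ=1, LF[7]=C('s')+1=4+1=5
L[8]='r': occ=0, LF[8]=C('r')+0=3+0=3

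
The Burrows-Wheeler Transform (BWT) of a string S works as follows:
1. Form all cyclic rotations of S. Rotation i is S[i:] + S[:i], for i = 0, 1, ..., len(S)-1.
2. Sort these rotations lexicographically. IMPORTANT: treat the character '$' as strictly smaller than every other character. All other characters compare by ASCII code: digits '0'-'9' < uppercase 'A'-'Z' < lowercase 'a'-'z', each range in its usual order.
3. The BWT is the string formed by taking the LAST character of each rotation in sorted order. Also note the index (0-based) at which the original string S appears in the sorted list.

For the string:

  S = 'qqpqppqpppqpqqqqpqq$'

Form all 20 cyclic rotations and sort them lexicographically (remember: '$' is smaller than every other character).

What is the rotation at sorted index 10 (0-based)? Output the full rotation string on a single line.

Answer: qpppqpqqqqpqq$qqpqpp

Derivation:
All 20 rotations (rotation i = S[i:]+S[:i]):
  rot[0] = qqpqppqpppqpqqqqpqq$
  rot[1] = qpqppqpppqpqqqqpqq$q
  rot[2] = pqppqpppqpqqqqpqq$qq
  rot[3] = qppqpppqpqqqqpqq$qqp
  rot[4] = ppqpppqpqqqqpqq$qqpq
  rot[5] = pqpppqpqqqqpqq$qqpqp
  rot[6] = qpppqpqqqqpqq$qqpqpp
  rot[7] = pppqpqqqqpqq$qqpqppq
  rot[8] = ppqpqqqqpqq$qqpqppqp
  rot[9] = pqpqqqqpqq$qqpqppqpp
  rot[10] = qpqqqqpqq$qqpqppqppp
  rot[11] = pqqqqpqq$qqpqppqpppq
  rot[12] = qqqqpqq$qqpqppqpppqp
  rot[13] = qqqpqq$qqpqppqpppqpq
  rot[14] = qqpqq$qqpqppqpppqpqq
  rot[15] = qpqq$qqpqppqpppqpqqq
  rot[16] = pqq$qqpqppqpppqpqqqq
  rot[17] = qq$qqpqppqpppqpqqqqp
  rot[18] = q$qqpqppqpppqpqqqqpq
  rot[19] = $qqpqppqpppqpqqqqpqq
Sorted (with $ < everything):
  sorted[0] = $qqpqppqpppqpqqqqpqq
  sorted[1] = pppqpqqqqpqq$qqpqppq
  sorted[2] = ppqpppqpqqqqpqq$qqpq
  sorted[3] = ppqpqqqqpqq$qqpqppqp
  sorted[4] = pqpppqpqqqqpqq$qqpqp
  sorted[5] = pqppqpppqpqqqqpqq$qq
  sorted[6] = pqpqqqqpqq$qqpqppqpp
  sorted[7] = pqq$qqpqppqpppqpqqqq
  sorted[8] = pqqqqpqq$qqpqppqpppq
  sorted[9] = q$qqpqppqpppqpqqqqpq
  sorted[10] = qpppqpqqqqpqq$qqpqpp
  sorted[11] = qppqpppqpqqqqpqq$qqp
  sorted[12] = qpqppqpppqpqqqqpqq$q
  sorted[13] = qpqq$qqpqppqpppqpqqq
  sorted[14] = qpqqqqpqq$qqpqppqppp
  sorted[15] = qq$qqpqppqpppqpqqqqp
  sorted[16] = qqpqppqpppqpqqqqpqq$
  sorted[17] = qqpqq$qqpqppqpppqpqq
  sorted[18] = qqqpqq$qqpqppqpppqpq
  sorted[19] = qqqqpqq$qqpqppqpppqp
sorted[10] = qpppqpqqqqpqq$qqpqpp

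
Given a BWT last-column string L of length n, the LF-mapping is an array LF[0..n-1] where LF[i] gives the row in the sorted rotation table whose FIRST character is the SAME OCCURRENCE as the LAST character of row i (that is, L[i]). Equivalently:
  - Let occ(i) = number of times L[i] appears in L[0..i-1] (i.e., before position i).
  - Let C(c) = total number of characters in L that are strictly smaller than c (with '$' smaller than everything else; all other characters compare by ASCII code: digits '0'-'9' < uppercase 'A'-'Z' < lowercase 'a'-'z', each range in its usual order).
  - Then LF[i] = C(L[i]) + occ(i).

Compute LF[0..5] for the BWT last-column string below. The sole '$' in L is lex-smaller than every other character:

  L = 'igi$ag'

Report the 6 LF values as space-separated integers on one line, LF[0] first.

Answer: 4 2 5 0 1 3

Derivation:
Char counts: '$':1, 'a':1, 'g':2, 'i':2
C (first-col start): C('$')=0, C('a')=1, C('g')=2, C('i')=4
L[0]='i': occ=0, LF[0]=C('i')+0=4+0=4
L[1]='g': occ=0, LF[1]=C('g')+0=2+0=2
L[2]='i': occ=1, LF[2]=C('i')+1=4+1=5
L[3]='$': occ=0, LF[3]=C('$')+0=0+0=0
L[4]='a': occ=0, LF[4]=C('a')+0=1+0=1
L[5]='g': occ=1, LF[5]=C('g')+1=2+1=3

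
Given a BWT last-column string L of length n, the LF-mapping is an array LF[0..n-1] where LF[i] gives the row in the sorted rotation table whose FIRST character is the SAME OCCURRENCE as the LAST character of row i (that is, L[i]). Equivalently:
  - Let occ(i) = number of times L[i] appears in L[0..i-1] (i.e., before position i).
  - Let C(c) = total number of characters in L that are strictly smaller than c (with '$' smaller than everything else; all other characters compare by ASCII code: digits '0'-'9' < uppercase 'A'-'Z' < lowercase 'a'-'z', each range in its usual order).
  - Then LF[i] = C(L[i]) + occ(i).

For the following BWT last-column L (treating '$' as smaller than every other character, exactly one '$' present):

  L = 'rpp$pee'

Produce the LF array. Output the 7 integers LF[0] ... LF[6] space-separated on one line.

Answer: 6 3 4 0 5 1 2

Derivation:
Char counts: '$':1, 'e':2, 'p':3, 'r':1
C (first-col start): C('$')=0, C('e')=1, C('p')=3, C('r')=6
L[0]='r': occ=0, LF[0]=C('r')+0=6+0=6
L[1]='p': occ=0, LF[1]=C('p')+0=3+0=3
L[2]='p': occ=1, LF[2]=C('p')+1=3+1=4
L[3]='$': occ=0, LF[3]=C('$')+0=0+0=0
L[4]='p': occ=2, LF[4]=C('p')+2=3+2=5
L[5]='e': occ=0, LF[5]=C('e')+0=1+0=1
L[6]='e': occ=1, LF[6]=C('e')+1=1+1=2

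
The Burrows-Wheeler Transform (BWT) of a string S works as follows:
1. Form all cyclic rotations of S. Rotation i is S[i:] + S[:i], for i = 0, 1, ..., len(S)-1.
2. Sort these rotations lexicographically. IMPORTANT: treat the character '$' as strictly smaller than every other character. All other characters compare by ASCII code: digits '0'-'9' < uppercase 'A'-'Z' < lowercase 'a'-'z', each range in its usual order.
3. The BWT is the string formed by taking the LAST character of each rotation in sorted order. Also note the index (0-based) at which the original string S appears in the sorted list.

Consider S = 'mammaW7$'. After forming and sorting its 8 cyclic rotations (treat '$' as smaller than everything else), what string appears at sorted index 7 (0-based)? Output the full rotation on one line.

Answer: mmaW7$ma

Derivation:
All 8 rotations (rotation i = S[i:]+S[:i]):
  rot[0] = mammaW7$
  rot[1] = ammaW7$m
  rot[2] = mmaW7$ma
  rot[3] = maW7$mam
  rot[4] = aW7$mamm
  rot[5] = W7$mamma
  rot[6] = 7$mammaW
  rot[7] = $mammaW7
Sorted (with $ < everything):
  sorted[0] = $mammaW7
  sorted[1] = 7$mammaW
  sorted[2] = W7$mamma
  sorted[3] = aW7$mamm
  sorted[4] = ammaW7$m
  sorted[5] = maW7$mam
  sorted[6] = mammaW7$
  sorted[7] = mmaW7$ma
sorted[7] = mmaW7$ma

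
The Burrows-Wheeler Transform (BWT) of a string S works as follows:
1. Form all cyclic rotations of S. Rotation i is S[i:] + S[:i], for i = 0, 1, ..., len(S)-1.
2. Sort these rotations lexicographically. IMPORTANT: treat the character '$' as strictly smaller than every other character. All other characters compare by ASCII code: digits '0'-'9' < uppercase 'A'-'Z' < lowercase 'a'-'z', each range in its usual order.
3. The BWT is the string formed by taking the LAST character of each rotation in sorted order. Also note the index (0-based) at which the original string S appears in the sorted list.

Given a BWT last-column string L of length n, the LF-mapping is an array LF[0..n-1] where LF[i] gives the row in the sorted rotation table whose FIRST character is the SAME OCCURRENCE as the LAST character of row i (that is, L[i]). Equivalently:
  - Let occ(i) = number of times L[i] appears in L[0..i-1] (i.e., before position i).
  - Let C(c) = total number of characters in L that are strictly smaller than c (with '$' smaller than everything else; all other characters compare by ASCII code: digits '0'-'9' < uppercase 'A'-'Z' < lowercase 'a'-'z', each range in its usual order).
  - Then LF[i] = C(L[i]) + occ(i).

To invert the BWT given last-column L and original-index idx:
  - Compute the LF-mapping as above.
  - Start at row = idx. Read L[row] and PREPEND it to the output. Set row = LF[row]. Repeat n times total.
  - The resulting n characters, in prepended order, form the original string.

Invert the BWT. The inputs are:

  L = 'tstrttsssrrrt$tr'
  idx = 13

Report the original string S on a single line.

LF mapping: 10 6 11 1 12 13 7 8 9 2 3 4 14 0 15 5
Walk LF starting at row 13, prepending L[row]:
  step 1: row=13, L[13]='$', prepend. Next row=LF[13]=0
  step 2: row=0, L[0]='t', prepend. Next row=LF[0]=10
  step 3: row=10, L[10]='r', prepend. Next row=LF[10]=3
  step 4: row=3, L[3]='r', prepend. Next row=LF[3]=1
  step 5: row=1, L[1]='s', prepend. Next row=LF[1]=6
  step 6: row=6, L[6]='s', prepend. Next row=LF[6]=7
  step 7: row=7, L[7]='s', prepend. Next row=LF[7]=8
  step 8: row=8, L[8]='s', prepend. Next row=LF[8]=9
  step 9: row=9, L[9]='r', prepend. Next row=LF[9]=2
  step 10: row=2, L[2]='t', prepend. Next row=LF[2]=11
  step 11: row=11, L[11]='r', prepend. Next row=LF[11]=4
  step 12: row=4, L[4]='t', prepend. Next row=LF[4]=12
  step 13: row=12, L[12]='t', prepend. Next row=LF[12]=14
  step 14: row=14, L[14]='t', prepend. Next row=LF[14]=15
  step 15: row=15, L[15]='r', prepend. Next row=LF[15]=5
  step 16: row=5, L[5]='t', prepend. Next row=LF[5]=13
Reversed output: trtttrtrssssrrt$

Answer: trtttrtrssssrrt$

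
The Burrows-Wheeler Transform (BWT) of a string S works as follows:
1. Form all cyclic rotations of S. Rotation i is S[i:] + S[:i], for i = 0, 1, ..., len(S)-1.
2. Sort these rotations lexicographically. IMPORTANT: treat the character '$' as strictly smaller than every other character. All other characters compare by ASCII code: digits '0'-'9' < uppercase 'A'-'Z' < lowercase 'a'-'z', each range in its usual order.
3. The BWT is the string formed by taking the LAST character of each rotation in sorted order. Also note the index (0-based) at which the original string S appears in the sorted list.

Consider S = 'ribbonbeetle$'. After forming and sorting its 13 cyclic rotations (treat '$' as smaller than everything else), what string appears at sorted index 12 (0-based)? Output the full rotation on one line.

Answer: tle$ribbonbee

Derivation:
All 13 rotations (rotation i = S[i:]+S[:i]):
  rot[0] = ribbonbeetle$
  rot[1] = ibbonbeetle$r
  rot[2] = bbonbeetle$ri
  rot[3] = bonbeetle$rib
  rot[4] = onbeetle$ribb
  rot[5] = nbeetle$ribbo
  rot[6] = beetle$ribbon
  rot[7] = eetle$ribbonb
  rot[8] = etle$ribbonbe
  rot[9] = tle$ribbonbee
  rot[10] = le$ribbonbeet
  rot[11] = e$ribbonbeetl
  rot[12] = $ribbonbeetle
Sorted (with $ < everything):
  sorted[0] = $ribbonbeetle
  sorted[1] = bbonbeetle$ri
  sorted[2] = beetle$ribbon
  sorted[3] = bonbeetle$rib
  sorted[4] = e$ribbonbeetl
  sorted[5] = eetle$ribbonb
  sorted[6] = etle$ribbonbe
  sorted[7] = ibbonbeetle$r
  sorted[8] = le$ribbonbeet
  sorted[9] = nbeetle$ribbo
  sorted[10] = onbeetle$ribb
  sorted[11] = ribbonbeetle$
  sorted[12] = tle$ribbonbee
sorted[12] = tle$ribbonbee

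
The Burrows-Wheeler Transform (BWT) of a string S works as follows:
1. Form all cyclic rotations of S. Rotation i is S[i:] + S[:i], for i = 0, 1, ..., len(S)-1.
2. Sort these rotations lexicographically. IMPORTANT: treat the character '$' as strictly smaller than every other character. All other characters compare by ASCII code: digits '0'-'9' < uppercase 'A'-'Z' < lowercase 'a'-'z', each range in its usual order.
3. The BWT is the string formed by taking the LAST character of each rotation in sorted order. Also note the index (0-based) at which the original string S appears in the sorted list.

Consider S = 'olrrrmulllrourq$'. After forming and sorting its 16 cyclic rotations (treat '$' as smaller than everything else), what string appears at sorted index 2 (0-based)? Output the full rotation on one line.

All 16 rotations (rotation i = S[i:]+S[:i]):
  rot[0] = olrrrmulllrourq$
  rot[1] = lrrrmulllrourq$o
  rot[2] = rrrmulllrourq$ol
  rot[3] = rrmulllrourq$olr
  rot[4] = rmulllrourq$olrr
  rot[5] = mulllrourq$olrrr
  rot[6] = ulllrourq$olrrrm
  rot[7] = lllrourq$olrrrmu
  rot[8] = llrourq$olrrrmul
  rot[9] = lrourq$olrrrmull
  rot[10] = rourq$olrrrmulll
  rot[11] = ourq$olrrrmulllr
  rot[12] = urq$olrrrmulllro
  rot[13] = rq$olrrrmulllrou
  rot[14] = q$olrrrmulllrour
  rot[15] = $olrrrmulllrourq
Sorted (with $ < everything):
  sorted[0] = $olrrrmulllrourq
  sorted[1] = lllrourq$olrrrmu
  sorted[2] = llrourq$olrrrmul
  sorted[3] = lrourq$olrrrmull
  sorted[4] = lrrrmulllrourq$o
  sorted[5] = mulllrourq$olrrr
  sorted[6] = olrrrmulllrourq$
  sorted[7] = ourq$olrrrmulllr
  sorted[8] = q$olrrrmulllrour
  sorted[9] = rmulllrourq$olrr
  sorted[10] = rourq$olrrrmulll
  sorted[11] = rq$olrrrmulllrou
  sorted[12] = rrmulllrourq$olr
  sorted[13] = rrrmulllrourq$ol
  sorted[14] = ulllrourq$olrrrm
  sorted[15] = urq$olrrrmulllro
sorted[2] = llrourq$olrrrmul

Answer: llrourq$olrrrmul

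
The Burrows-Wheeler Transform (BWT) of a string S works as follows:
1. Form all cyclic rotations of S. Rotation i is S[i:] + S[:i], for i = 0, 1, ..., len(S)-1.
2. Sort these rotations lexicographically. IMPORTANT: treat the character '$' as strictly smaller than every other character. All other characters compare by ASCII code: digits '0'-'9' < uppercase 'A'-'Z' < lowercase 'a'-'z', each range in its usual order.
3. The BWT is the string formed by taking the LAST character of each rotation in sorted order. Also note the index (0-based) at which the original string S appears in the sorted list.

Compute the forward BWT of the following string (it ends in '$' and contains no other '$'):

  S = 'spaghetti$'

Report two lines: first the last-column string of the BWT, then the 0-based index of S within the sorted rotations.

All 10 rotations (rotation i = S[i:]+S[:i]):
  rot[0] = spaghetti$
  rot[1] = paghetti$s
  rot[2] = aghetti$sp
  rot[3] = ghetti$spa
  rot[4] = hetti$spag
  rot[5] = etti$spagh
  rot[6] = tti$spaghe
  rot[7] = ti$spaghet
  rot[8] = i$spaghett
  rot[9] = $spaghetti
Sorted (with $ < everything):
  sorted[0] = $spaghetti  (last char: 'i')
  sorted[1] = aghetti$sp  (last char: 'p')
  sorted[2] = etti$spagh  (last char: 'h')
  sorted[3] = ghetti$spa  (last char: 'a')
  sorted[4] = hetti$spag  (last char: 'g')
  sorted[5] = i$spaghett  (last char: 't')
  sorted[6] = paghetti$s  (last char: 's')
  sorted[7] = spaghetti$  (last char: '$')
  sorted[8] = ti$spaghet  (last char: 't')
  sorted[9] = tti$spaghe  (last char: 'e')
Last column: iphagts$te
Original string S is at sorted index 7

Answer: iphagts$te
7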